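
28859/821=35 + 124/821 = 35.15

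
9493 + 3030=12523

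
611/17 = 611/17  =  35.94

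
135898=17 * 7994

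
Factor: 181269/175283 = 3^2*11^1*23^ ( - 1 )*1831^1*7621^( -1) 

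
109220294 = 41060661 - - 68159633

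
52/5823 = 52/5823 = 0.01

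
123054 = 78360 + 44694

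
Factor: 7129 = 7129^1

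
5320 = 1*5320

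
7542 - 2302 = 5240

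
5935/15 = 395 + 2/3=395.67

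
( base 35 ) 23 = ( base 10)73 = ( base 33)27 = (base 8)111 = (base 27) 2J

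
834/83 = 834/83=10.05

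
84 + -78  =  6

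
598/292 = 299/146 = 2.05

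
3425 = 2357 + 1068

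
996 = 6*166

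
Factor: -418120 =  - 2^3*5^1*10453^1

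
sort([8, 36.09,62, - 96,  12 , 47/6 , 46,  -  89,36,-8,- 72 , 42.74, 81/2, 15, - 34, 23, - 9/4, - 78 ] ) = [ - 96,- 89, - 78, - 72,-34,-8,-9/4, 47/6,8, 12, 15 , 23, 36, 36.09, 81/2 , 42.74 , 46, 62] 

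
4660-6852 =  - 2192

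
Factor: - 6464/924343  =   - 2^6  *7^( - 1)*101^1 * 132049^( - 1)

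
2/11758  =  1/5879= 0.00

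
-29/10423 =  - 29/10423  =  -0.00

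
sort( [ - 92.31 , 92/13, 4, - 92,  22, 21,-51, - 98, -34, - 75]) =[ - 98, - 92.31, - 92,  -  75, - 51, - 34 , 4,  92/13 , 21,  22]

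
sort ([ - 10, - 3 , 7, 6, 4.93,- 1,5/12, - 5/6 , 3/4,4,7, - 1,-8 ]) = [ - 10,  -  8, - 3 , - 1, - 1,-5/6, 5/12, 3/4,4, 4.93, 6,7,7 ] 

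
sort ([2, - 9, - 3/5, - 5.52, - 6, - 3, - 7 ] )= [-9, - 7,- 6, - 5.52, - 3, - 3/5, 2] 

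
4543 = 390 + 4153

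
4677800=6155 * 760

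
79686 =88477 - 8791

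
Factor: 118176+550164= 2^2 * 3^2 *5^1*47^1*79^1 = 668340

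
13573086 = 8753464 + 4819622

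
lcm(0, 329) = 0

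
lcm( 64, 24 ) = 192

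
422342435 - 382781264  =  39561171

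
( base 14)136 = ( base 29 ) 8c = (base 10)244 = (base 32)7k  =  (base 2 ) 11110100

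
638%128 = 126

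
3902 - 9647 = - 5745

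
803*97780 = 78517340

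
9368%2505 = 1853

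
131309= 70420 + 60889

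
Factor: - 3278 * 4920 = -2^4*3^1 * 5^1*11^1 * 41^1*149^1 = -16127760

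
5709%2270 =1169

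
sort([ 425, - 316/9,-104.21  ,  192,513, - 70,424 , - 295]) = [ - 295, - 104.21, - 70,  -  316/9,192, 424,425,513]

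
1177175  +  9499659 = 10676834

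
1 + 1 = 2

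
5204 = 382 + 4822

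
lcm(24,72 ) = 72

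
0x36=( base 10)54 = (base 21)2c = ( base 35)1j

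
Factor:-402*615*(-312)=2^4*3^3*5^1*13^1*41^1*67^1 = 77135760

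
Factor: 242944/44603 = 2^8 * 47^( - 1) = 256/47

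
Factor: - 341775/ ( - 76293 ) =5^2*31^1 * 173^(- 1 )= 775/173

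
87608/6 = 43804/3 = 14601.33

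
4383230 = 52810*83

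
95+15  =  110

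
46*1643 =75578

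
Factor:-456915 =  - 3^1*5^1*83^1*367^1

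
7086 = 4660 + 2426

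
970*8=7760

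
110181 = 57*1933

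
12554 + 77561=90115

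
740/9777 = 740/9777 = 0.08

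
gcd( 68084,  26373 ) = 1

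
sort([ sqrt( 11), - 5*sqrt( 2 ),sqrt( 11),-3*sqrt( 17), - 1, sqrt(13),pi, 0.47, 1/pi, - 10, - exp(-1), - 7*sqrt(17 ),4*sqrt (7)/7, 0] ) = [ - 7*sqrt(17), -3 * sqrt( 17), - 10, - 5*sqrt( 2 ), - 1, - exp( - 1),0, 1/pi, 0.47, 4*sqrt( 7 )/7, pi, sqrt( 11) , sqrt ( 11 ), sqrt ( 13 )]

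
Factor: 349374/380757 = 2^1*13^( - 2 )*751^( - 1) *58229^1 = 116458/126919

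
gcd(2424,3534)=6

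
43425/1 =43425 = 43425.00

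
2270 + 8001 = 10271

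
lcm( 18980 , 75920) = 75920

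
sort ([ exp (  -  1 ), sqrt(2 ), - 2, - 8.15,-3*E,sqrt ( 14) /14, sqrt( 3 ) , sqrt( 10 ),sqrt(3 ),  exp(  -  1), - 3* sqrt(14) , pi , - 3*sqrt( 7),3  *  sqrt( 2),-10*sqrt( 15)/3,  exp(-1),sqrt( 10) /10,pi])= [- 10 *sqrt( 15)/3, - 3*sqrt(14), - 3*E, - 8.15, - 3*sqrt(7), - 2  ,  sqrt (14)/14, sqrt( 10 )/10 , exp( - 1), exp( - 1 ),  exp(  -  1 ), sqrt( 2 ), sqrt(3 ),sqrt(3),pi, pi, sqrt( 10 ), 3*sqrt( 2)]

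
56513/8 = 56513/8 = 7064.12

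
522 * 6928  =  3616416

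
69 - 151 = -82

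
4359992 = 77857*56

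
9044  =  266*34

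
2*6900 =13800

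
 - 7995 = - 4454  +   - 3541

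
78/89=78/89 = 0.88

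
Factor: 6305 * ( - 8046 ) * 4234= - 2^2 *3^3 * 5^1 * 13^1 * 29^1 * 73^1*97^1*149^1 = -214790947020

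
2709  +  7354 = 10063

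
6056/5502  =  3028/2751= 1.10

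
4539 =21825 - 17286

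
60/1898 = 30/949 = 0.03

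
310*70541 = 21867710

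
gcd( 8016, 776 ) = 8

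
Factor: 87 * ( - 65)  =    -  3^1*5^1*13^1*29^1 = - 5655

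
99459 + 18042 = 117501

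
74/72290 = 37/36145 = 0.00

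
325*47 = 15275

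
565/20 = 113/4  =  28.25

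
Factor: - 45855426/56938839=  - 2^1*17^1 * 19^( - 1) * 449563^1*998927^( - 1) = - 15285142/18979613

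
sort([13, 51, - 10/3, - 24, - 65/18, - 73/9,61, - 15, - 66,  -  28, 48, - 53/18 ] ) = [ - 66, - 28, - 24, - 15, - 73/9, - 65/18, - 10/3,-53/18, 13, 48, 51, 61 ]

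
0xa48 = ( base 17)91E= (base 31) 2ms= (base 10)2632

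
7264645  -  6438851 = 825794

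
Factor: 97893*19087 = 3^2*73^1 * 149^1*19087^1  =  1868483691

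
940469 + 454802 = 1395271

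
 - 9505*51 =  - 484755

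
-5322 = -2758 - 2564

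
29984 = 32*937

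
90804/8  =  22701/2  =  11350.50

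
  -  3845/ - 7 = 3845/7 = 549.29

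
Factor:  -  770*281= - 216370 = - 2^1*5^1*7^1 * 11^1 * 281^1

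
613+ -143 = 470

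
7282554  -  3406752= 3875802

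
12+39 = 51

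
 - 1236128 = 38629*(-32)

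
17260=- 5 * (- 3452 ) 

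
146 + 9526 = 9672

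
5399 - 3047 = 2352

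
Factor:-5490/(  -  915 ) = 6=   2^1*3^1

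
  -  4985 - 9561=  - 14546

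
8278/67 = 123+37/67 = 123.55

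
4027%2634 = 1393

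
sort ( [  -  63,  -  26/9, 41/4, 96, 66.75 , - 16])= [- 63,-16,  -  26/9, 41/4,  66.75, 96]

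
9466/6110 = 4733/3055 = 1.55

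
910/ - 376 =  - 3+109/188 =- 2.42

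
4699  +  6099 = 10798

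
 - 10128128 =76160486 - 86288614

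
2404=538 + 1866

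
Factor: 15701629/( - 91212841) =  - 53^( - 1)*103^1*1063^ (-1) *1619^(  -  1)*152443^1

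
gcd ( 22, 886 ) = 2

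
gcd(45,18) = 9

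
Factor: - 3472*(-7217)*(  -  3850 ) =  - 2^5* 5^2*7^3 * 11^1*31^1*1031^1 = -  96471082400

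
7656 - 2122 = 5534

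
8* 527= 4216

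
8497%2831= 4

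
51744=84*616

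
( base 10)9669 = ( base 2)10010111000101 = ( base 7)40122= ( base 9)14233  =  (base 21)10J9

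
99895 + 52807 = 152702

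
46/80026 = 23/40013 = 0.00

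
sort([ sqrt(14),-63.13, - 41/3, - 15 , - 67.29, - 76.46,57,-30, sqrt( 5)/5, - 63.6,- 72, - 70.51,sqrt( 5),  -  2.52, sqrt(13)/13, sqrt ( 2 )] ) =[-76.46,-72,  -  70.51,-67.29 , - 63.6,-63.13,  -  30,-15, - 41/3 , - 2.52,sqrt( 13) /13, sqrt( 5) /5, sqrt( 2 ),sqrt( 5 ),  sqrt(14 ) , 57]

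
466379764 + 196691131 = 663070895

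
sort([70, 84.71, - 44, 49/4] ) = [-44, 49/4,70, 84.71]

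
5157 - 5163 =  - 6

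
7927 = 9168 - 1241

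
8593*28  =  240604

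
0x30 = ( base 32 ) 1G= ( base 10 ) 48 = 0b110000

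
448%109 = 12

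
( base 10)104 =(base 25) 44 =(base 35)2Y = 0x68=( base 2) 1101000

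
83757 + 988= 84745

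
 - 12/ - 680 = 3/170 = 0.02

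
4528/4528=1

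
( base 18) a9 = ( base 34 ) 5J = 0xbd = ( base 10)189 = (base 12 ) 139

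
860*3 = 2580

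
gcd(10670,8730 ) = 970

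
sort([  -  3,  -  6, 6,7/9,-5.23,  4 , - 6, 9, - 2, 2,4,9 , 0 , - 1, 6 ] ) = [ - 6, - 6,- 5.23 ,-3, - 2, - 1, 0,7/9 , 2 , 4, 4,  6, 6,9, 9 ] 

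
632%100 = 32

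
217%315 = 217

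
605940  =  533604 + 72336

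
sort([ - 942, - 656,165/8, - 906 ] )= [ - 942, - 906, -656, 165/8]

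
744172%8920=3812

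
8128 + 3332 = 11460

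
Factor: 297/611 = 3^3*11^1*13^( -1 ) * 47^(  -  1)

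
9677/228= 9677/228 = 42.44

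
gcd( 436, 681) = 1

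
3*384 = 1152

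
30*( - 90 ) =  - 2700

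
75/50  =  3/2 = 1.50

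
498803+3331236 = 3830039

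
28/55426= 2/3959=0.00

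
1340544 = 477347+863197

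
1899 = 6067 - 4168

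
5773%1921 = 10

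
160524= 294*546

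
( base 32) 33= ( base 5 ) 344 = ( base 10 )99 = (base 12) 83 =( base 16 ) 63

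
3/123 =1/41 = 0.02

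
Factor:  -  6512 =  - 2^4*11^1*37^1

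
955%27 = 10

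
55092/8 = 6886 + 1/2 = 6886.50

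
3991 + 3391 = 7382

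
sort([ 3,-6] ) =[ - 6,3]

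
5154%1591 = 381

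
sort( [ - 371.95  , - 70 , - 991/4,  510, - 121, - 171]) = [-371.95, - 991/4, - 171 , - 121, - 70,510]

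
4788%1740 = 1308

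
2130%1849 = 281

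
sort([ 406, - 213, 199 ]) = [ - 213,199,406 ] 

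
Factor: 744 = 2^3*3^1*31^1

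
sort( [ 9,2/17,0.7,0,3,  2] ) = [ 0,2/17 , 0.7,  2, 3, 9 ]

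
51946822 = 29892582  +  22054240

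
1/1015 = 1/1015 = 0.00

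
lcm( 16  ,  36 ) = 144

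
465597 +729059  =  1194656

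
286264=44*6506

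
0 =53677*0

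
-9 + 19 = 10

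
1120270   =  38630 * 29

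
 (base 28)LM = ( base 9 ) 747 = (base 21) 181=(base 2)1001100010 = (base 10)610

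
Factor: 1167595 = 5^1*11^1*13^1*23^1*71^1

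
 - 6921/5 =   -  1385 + 4/5 = -1384.20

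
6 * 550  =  3300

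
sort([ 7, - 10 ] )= [ - 10, 7 ] 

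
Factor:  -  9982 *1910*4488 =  - 2^5*3^1*5^1*7^1*11^1*17^1 * 23^1*31^1*191^1 = - 85566502560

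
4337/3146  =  1 + 1191/3146= 1.38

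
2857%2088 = 769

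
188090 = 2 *94045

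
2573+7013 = 9586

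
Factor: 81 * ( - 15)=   -  3^5 * 5^1  =  - 1215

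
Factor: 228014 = 2^1*173^1*659^1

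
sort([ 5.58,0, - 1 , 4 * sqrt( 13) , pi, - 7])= [ - 7, - 1 , 0,pi, 5.58, 4 * sqrt(13) ]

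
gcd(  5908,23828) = 28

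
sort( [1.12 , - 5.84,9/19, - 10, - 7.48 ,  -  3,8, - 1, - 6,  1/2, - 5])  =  [-10, - 7.48,-6,  -  5.84,-5, -3 , - 1,9/19, 1/2,1.12 , 8 ] 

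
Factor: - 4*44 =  - 2^4 * 11^1 = - 176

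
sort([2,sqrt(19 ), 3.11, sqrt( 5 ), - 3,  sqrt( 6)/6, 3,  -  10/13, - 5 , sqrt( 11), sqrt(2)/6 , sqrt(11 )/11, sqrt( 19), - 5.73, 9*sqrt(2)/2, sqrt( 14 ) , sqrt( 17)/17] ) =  [-5.73,-5, - 3, - 10/13,sqrt (2)/6,  sqrt( 17) /17, sqrt(11)/11 , sqrt( 6 )/6, 2,sqrt (5),  3,  3.11,sqrt( 11),  sqrt( 14),sqrt( 19 ),  sqrt( 19) , 9*sqrt( 2)/2]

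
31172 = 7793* 4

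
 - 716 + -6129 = - 6845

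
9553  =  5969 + 3584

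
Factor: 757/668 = 2^( - 2) * 167^(-1) *757^1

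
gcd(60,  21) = 3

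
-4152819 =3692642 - 7845461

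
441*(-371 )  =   -163611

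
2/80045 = 2/80045 = 0.00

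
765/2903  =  765/2903 = 0.26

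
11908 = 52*229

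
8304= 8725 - 421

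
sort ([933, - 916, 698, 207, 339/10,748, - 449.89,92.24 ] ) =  [ - 916,  -  449.89,339/10, 92.24,207,  698, 748 , 933]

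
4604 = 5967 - 1363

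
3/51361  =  3/51361 = 0.00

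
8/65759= 8/65759  =  0.00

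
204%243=204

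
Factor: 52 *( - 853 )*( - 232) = 2^5 * 13^1*29^1*853^1 = 10290592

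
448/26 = 17+3/13 = 17.23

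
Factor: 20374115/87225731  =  5^1 *4483^( -1) *19457^(-1)*4074823^1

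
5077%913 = 512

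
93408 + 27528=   120936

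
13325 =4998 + 8327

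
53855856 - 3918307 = 49937549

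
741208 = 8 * 92651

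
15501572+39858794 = 55360366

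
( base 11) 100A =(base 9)1750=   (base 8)2475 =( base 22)2gl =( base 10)1341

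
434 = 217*2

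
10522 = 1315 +9207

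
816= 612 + 204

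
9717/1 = 9717=9717.00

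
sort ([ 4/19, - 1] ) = [ - 1, 4/19]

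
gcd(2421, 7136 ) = 1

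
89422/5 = 89422/5=17884.40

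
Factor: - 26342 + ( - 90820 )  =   - 117162 = - 2^1*3^2*23^1*283^1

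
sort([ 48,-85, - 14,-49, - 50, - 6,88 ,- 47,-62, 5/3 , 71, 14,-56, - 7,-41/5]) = [  -  85,-62, - 56, - 50, - 49,-47,-14, - 41/5,-7, - 6,5/3 , 14, 48 , 71, 88]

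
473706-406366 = 67340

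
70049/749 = 93+56/107  =  93.52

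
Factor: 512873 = 17^1*30169^1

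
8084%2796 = 2492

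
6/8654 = 3/4327= 0.00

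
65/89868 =65/89868 = 0.00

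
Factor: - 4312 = -2^3*7^2*11^1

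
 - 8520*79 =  - 673080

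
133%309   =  133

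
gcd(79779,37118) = 1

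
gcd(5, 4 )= 1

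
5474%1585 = 719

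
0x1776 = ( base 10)6006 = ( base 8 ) 13566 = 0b1011101110110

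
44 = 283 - 239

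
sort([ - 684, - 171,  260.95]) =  [-684, - 171, 260.95 ] 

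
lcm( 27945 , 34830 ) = 2403270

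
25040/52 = 481  +  7/13 = 481.54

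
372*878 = 326616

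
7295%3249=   797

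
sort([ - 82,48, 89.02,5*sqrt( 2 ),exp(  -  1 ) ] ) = [ - 82,exp( - 1 )  ,  5*sqrt (2 ),  48,89.02 ] 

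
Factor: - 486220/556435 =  - 644/737 = - 2^2*7^1*11^(  -  1) * 23^1*67^( - 1 )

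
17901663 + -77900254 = - 59998591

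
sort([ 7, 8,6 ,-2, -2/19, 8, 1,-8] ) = [ -8,  -  2, - 2/19,1,6, 7, 8, 8 ]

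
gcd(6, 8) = 2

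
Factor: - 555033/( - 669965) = 3^1 * 5^(-1) * 17^1*10883^1*133993^( -1 )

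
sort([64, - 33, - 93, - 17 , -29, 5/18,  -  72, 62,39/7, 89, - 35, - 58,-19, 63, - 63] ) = [ - 93, - 72, - 63, - 58, - 35 , - 33 , - 29, - 19, - 17, 5/18, 39/7, 62, 63,64,89 ] 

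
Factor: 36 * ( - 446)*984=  - 15799104 = - 2^6 * 3^3*41^1*223^1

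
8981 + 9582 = 18563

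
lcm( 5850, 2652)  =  198900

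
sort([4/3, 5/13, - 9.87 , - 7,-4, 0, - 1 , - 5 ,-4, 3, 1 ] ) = [ - 9.87,-7,  -  5, - 4,-4  , - 1,0,5/13, 1, 4/3, 3 ] 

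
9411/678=3137/226= 13.88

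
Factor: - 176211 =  - 3^2*7^1*2797^1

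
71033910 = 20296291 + 50737619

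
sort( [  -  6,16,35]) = [ - 6,16, 35]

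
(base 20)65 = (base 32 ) 3t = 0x7d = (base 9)148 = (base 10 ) 125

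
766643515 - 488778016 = 277865499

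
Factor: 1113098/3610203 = 2^1*3^( - 1)*7^1*43^3*401^(- 1)*3001^ ( - 1)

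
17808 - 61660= -43852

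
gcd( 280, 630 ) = 70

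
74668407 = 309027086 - 234358679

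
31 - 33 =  - 2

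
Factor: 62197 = 37^1*41^2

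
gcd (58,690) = 2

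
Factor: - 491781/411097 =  - 3^1*227^( - 1 )*1811^( - 1)*163927^1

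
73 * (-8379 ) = -611667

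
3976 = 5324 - 1348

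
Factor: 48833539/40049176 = 2^( - 3) * 5006147^(  -  1) *48833539^1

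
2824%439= 190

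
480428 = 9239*52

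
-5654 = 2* ( - 2827 )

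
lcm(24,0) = 0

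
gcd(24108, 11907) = 147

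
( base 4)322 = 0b111010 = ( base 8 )72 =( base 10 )58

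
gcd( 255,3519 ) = 51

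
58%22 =14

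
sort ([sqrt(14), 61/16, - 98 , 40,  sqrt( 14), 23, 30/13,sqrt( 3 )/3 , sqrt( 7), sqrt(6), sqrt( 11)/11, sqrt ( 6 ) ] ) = [ - 98,sqrt(11 )/11, sqrt(3)/3, 30/13,sqrt(6),sqrt (6 ), sqrt (7), sqrt(14 ), sqrt( 14 ),61/16, 23, 40] 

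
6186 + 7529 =13715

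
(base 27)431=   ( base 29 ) 3gb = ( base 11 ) 2286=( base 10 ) 2998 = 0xBB6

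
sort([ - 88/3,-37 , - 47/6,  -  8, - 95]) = [ - 95, - 37, -88/3, - 8, - 47/6]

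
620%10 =0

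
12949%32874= 12949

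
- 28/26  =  - 2 + 12/13 = - 1.08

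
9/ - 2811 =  - 1 + 934/937 = -0.00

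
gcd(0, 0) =0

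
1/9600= 1/9600 = 0.00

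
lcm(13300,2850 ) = 39900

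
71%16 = 7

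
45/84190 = 9/16838 = 0.00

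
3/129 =1/43 = 0.02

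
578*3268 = 1888904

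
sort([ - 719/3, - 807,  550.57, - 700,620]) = [ - 807 , - 700, - 719/3,  550.57 , 620]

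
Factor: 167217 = 3^1*139^1*401^1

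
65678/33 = 65678/33  =  1990.24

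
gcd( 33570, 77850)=90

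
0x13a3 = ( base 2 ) 1001110100011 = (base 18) f95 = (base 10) 5027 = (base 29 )5sa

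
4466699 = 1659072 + 2807627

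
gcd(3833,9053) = 1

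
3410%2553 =857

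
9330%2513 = 1791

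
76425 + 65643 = 142068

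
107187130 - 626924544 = -519737414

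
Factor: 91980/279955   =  2^2*3^2*7^1*13^(-1)*59^( - 1) = 252/767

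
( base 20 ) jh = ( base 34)BN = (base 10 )397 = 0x18d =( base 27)ej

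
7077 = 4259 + 2818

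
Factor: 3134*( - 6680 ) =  - 2^4*5^1 * 167^1*1567^1 = - 20935120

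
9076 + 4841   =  13917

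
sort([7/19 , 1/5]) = [1/5,7/19]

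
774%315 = 144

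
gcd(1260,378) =126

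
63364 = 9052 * 7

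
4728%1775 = 1178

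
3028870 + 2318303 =5347173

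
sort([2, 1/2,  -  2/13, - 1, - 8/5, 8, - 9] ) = [-9, - 8/5, - 1, - 2/13,1/2,2, 8] 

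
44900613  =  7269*6177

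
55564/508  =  13891/127 =109.38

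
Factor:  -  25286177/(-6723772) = 2^( - 2 )*7^1*11^( - 1 )* 17^( - 1 )*23^1*89^( - 1 ) * 101^ ( - 1)*157057^1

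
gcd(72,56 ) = 8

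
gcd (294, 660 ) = 6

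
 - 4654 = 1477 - 6131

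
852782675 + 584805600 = 1437588275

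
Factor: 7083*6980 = 49439340 = 2^2  *3^2*5^1*349^1 * 787^1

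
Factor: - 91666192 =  - 2^4*5729137^1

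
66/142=33/71 = 0.46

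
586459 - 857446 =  - 270987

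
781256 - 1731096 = -949840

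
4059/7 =579 + 6/7  =  579.86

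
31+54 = 85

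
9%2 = 1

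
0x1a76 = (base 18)12G6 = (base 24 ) BI6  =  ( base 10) 6774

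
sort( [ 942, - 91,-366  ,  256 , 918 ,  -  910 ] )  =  [  -  910, - 366, - 91, 256,918,942]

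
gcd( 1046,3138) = 1046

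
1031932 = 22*46906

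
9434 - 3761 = 5673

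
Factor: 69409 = 31^1 * 2239^1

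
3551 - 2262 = 1289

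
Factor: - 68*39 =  - 2^2*3^1 * 13^1 *17^1 =- 2652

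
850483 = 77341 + 773142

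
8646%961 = 958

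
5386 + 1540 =6926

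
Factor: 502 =2^1*251^1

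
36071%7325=6771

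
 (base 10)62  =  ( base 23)2g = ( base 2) 111110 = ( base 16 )3e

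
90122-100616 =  - 10494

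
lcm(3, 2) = 6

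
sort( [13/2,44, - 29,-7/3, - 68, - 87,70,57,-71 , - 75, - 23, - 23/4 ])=[ -87,- 75,  -  71,  -  68, - 29, - 23, - 23/4, -7/3,13/2,44,57,70]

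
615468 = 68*9051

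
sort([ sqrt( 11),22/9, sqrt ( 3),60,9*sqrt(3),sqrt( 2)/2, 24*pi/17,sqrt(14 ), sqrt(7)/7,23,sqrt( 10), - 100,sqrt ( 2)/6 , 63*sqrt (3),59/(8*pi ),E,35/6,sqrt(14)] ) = [ - 100,sqrt (2 )/6,sqrt(7)/7, sqrt(2)/2,  sqrt( 3), 59/( 8*pi) , 22/9,E,  sqrt(10), sqrt (11) , sqrt (14 ), sqrt(14), 24 * pi/17 , 35/6, 9 * sqrt( 3),23,60, 63*sqrt( 3)] 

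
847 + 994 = 1841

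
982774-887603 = 95171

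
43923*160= 7027680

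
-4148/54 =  - 77 + 5/27= - 76.81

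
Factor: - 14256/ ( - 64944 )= 9/41 = 3^2*41^( - 1)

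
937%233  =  5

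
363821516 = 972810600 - 608989084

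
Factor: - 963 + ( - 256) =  - 1219 = - 23^1*53^1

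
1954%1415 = 539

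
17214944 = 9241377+7973567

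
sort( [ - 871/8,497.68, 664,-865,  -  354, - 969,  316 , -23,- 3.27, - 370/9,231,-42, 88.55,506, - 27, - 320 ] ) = [ - 969  ,-865,-354, - 320,  -  871/8, - 42,  -  370/9  , - 27,-23,-3.27 , 88.55,231,316,497.68,506, 664 ]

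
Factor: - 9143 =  - 41^1 * 223^1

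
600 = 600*1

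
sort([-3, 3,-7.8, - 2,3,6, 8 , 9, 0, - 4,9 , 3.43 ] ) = [ -7.8,-4, - 3,-2, 0,  3 , 3,3.43,6,  8, 9, 9] 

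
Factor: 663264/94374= 2^4*47^1 * 107^( - 1 ) = 752/107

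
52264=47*1112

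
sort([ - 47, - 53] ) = [- 53,-47 ] 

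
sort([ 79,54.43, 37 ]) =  [37, 54.43,79 ] 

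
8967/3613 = 8967/3613=2.48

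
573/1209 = 191/403 = 0.47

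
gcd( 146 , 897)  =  1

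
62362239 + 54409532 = 116771771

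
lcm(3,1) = 3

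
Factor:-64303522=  - 2^1 * 53^1*653^1*929^1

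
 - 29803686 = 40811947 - 70615633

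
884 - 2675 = -1791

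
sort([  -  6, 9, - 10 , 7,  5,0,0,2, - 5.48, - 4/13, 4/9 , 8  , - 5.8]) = [ - 10 ,-6, - 5.8, -5.48,  -  4/13, 0, 0, 4/9 , 2,  5,7, 8, 9] 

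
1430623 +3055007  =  4485630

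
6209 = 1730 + 4479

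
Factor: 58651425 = 3^3*5^2*7^1*12413^1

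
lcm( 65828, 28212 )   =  197484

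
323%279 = 44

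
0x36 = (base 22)2a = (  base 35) 1j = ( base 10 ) 54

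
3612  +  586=4198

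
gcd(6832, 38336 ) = 16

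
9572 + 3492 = 13064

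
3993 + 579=4572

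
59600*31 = 1847600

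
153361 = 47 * 3263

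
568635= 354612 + 214023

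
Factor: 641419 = 641419^1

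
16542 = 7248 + 9294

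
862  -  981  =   - 119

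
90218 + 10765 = 100983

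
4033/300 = 13+133/300 =13.44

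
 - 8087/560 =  - 15 + 313/560 = - 14.44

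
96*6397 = 614112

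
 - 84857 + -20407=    - 105264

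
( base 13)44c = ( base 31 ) NR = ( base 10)740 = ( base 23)194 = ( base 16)2E4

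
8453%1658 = 163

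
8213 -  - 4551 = 12764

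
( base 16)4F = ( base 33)2D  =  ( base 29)2L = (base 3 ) 2221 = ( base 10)79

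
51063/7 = 51063/7 = 7294.71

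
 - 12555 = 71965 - 84520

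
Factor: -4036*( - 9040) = 2^6*5^1*113^1*1009^1 = 36485440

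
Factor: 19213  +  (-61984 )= - 3^1* 53^1*269^1  =  -  42771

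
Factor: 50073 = 3^1 *16691^1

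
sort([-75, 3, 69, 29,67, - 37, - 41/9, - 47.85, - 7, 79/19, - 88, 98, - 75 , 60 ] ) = [ -88,-75, - 75, - 47.85,-37, - 7,- 41/9,3, 79/19, 29, 60,67, 69, 98 ]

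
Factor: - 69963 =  - 3^1*23321^1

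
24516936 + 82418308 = 106935244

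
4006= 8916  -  4910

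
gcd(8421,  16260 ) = 3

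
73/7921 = 73/7921 = 0.01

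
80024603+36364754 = 116389357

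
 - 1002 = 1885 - 2887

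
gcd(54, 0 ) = 54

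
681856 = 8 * 85232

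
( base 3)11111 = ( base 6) 321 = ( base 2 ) 1111001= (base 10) 121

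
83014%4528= 1510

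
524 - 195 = 329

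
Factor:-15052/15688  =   - 71/74 = -2^(-1 )*37^ ( - 1 )*71^1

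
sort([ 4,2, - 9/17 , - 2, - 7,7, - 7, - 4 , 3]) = [ - 7, - 7, - 4,-2, - 9/17,2,3,4,7] 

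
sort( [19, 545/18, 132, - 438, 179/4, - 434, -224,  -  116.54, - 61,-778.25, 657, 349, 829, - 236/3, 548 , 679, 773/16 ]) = [  -  778.25, - 438,  -  434,-224,  -  116.54,  -  236/3, - 61, 19,545/18, 179/4, 773/16, 132,349,548,657, 679, 829] 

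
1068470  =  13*82190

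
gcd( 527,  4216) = 527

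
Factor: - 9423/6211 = -3^3*349^1 *6211^( - 1)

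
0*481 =0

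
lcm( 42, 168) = 168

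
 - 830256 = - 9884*84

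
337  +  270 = 607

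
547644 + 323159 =870803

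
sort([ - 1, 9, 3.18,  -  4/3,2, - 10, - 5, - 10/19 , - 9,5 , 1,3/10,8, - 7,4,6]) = [ - 10, - 9,-7, - 5, - 4/3,  -  1, - 10/19,3/10, 1  ,  2,3.18,4,5 , 6,8, 9 ] 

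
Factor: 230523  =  3^1*43^1*1787^1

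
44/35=44/35= 1.26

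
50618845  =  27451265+23167580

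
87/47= 1 + 40/47 = 1.85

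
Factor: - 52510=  - 2^1*5^1*59^1*89^1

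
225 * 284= 63900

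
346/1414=173/707  =  0.24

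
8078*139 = 1122842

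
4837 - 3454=1383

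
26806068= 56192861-29386793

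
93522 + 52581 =146103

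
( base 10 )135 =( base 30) 4F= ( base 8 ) 207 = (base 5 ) 1020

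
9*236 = 2124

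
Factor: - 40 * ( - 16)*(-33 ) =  - 21120 =- 2^7*3^1*5^1 * 11^1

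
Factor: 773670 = 2^1*3^1*5^1*17^1*37^1*41^1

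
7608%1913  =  1869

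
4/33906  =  2/16953 = 0.00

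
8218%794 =278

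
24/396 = 2/33 = 0.06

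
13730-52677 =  - 38947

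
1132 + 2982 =4114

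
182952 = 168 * 1089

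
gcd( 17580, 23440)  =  5860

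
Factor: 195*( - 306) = - 59670 = -2^1*3^3*5^1*13^1*17^1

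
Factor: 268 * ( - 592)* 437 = -69332672  =  - 2^6*19^1*23^1*37^1*67^1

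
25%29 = 25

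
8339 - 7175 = 1164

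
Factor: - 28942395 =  - 3^1* 5^1*23^1*83891^1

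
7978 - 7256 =722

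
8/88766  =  4/44383=0.00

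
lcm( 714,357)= 714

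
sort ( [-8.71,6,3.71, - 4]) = [ -8.71, - 4,3.71,6 ] 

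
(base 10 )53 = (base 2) 110101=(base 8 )65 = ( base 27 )1q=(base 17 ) 32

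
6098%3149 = 2949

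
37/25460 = 37/25460 = 0.00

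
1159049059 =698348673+460700386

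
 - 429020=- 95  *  4516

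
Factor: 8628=2^2*3^1*719^1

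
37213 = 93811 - 56598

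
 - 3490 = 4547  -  8037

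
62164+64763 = 126927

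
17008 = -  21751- - 38759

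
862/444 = 431/222 = 1.94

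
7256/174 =3628/87 = 41.70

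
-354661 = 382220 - 736881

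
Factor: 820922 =2^1*410461^1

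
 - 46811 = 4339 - 51150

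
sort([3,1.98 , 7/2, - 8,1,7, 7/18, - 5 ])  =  [ - 8, - 5,7/18,1 , 1.98,3,7/2, 7]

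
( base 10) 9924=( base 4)2123010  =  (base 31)aa4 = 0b10011011000100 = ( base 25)flo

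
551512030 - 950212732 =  - 398700702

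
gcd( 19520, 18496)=64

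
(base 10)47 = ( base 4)233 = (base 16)2F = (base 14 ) 35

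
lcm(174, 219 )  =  12702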